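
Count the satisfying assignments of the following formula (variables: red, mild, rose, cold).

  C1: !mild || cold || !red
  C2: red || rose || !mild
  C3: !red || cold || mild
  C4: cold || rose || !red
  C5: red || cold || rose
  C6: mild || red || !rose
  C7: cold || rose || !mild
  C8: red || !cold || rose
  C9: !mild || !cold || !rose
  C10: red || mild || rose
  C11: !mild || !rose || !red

4

There are 2^4 = 16 truth assignments over (red, mild, rose, cold).
Check each against the 11 clauses (columns in the order red, mild, rose, cold):
  F F F F  ✗ fails (red || cold || rose)
  F F F T  ✗ fails (red || !cold || rose)
  F F T F  ✗ fails (mild || red || !rose)
  F F T T  ✗ fails (mild || red || !rose)
  F T F F  ✗ fails (red || rose || !mild)
  F T F T  ✗ fails (red || rose || !mild)
  F T T F  ✓ satisfies all
  F T T T  ✗ fails (!mild || !cold || !rose)
  T F F F  ✗ fails (!red || cold || mild)
  T F F T  ✓ satisfies all
  T F T F  ✗ fails (!red || cold || mild)
  T F T T  ✓ satisfies all
  T T F F  ✗ fails (!mild || cold || !red)
  T T F T  ✓ satisfies all
  T T T F  ✗ fails (!mild || cold || !red)
  T T T T  ✗ fails (!mild || !cold || !rose)
4 of the 16 rows are models.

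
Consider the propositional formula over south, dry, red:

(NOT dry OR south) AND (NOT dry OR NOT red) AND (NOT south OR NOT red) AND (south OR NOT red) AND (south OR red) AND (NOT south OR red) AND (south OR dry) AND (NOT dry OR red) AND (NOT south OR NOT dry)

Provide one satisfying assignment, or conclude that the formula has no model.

UNSATISFIABLE

Case dry = false:
The clause (south) is unit, so south = true.
The clause (NOT red) is unit, so red = false.
That conflicts with the unit clause (red).
That branch fails; take dry = true instead.
The clause (south) is unit, so south = true.
That conflicts with the unit clause (NOT south).
Both values of dry lead to a conflict.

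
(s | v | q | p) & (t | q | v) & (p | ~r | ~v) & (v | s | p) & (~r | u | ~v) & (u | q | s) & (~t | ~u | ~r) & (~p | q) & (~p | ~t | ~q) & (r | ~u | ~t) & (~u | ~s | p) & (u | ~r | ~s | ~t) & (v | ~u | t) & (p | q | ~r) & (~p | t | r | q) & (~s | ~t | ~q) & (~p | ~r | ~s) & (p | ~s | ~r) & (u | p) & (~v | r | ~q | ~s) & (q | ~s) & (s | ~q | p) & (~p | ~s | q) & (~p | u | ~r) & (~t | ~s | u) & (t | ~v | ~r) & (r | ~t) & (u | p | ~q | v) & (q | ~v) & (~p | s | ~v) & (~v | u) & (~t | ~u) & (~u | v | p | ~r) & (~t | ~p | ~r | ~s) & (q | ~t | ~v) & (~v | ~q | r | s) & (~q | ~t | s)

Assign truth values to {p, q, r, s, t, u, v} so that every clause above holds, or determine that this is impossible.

Suppose p = 1.
The clause (q) is unit, so q = 1.
The clause (~t) is unit, so t = 0.
Suppose v = 0.
The clause (~u) is unit, so u = 0.
The clause (~r) is unit, so r = 0.
No clause remains; s is free.

p=1; q=1; r=0; s=0; t=0; u=0; v=0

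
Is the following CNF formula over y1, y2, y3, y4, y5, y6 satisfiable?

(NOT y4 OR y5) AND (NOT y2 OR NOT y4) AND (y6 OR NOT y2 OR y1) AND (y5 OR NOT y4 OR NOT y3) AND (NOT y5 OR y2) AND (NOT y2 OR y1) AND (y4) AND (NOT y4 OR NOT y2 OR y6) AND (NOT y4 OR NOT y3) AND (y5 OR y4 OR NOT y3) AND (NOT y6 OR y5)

Unit clause (y4) forces y4 = true.
Unit clause (y5) forces y5 = true.
Unit clause (NOT y2) forces y2 = false.
Now (y2) is unsatisfied and unit — conflict.
No assignment satisfies every clause.

No, unsatisfiable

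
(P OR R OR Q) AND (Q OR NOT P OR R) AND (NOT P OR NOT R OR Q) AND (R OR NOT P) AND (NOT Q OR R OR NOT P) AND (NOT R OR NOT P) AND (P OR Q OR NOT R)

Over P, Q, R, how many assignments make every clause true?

2

There are 2^3 = 8 truth assignments over (P, Q, R).
Check each against the 7 clauses (columns in the order P, Q, R):
  F F F  ✗ fails (P OR R OR Q)
  F F T  ✗ fails (P OR Q OR NOT R)
  F T F  ✓ satisfies all
  F T T  ✓ satisfies all
  T F F  ✗ fails (Q OR NOT P OR R)
  T F T  ✗ fails (NOT P OR NOT R OR Q)
  T T F  ✗ fails (R OR NOT P)
  T T T  ✗ fails (NOT R OR NOT P)
2 of the 8 rows are models.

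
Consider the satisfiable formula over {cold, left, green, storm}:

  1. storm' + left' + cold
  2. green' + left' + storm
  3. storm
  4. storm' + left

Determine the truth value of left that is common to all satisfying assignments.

Suppose left = 0.
The clause (storm) is unit, so storm = 1.
But (storm') is also a unit clause — contradiction.
So every satisfying assignment has left = True.

True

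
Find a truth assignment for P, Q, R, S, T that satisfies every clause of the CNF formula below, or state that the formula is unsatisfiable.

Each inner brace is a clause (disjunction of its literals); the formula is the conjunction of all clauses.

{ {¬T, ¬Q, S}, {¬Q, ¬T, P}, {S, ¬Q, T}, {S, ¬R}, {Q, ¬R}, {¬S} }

P=True; Q=False; R=False; S=False; T=True

(¬S) alone gives S = False.
(¬R) alone gives R = False.
Branch on T: set T = True.
(¬Q) alone gives Q = False.
No clause remains; P is free.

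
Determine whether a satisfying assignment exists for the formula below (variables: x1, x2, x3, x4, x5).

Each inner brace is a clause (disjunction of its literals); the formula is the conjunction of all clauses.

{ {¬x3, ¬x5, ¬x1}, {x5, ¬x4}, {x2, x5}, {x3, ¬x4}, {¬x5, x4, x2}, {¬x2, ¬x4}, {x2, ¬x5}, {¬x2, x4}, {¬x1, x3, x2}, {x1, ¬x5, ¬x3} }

Branch on x5: set x5 = True.
From the singleton clause (x2), x2 = True.
From the singleton clause (¬x4), x4 = False.
Now (x4) is unsatisfied and unit — conflict.
Backtrack on x5: now try x5 = False.
From the singleton clause (¬x4), x4 = False.
From the singleton clause (x2), x2 = True.
Now (¬x2) is unsatisfied and unit — conflict.
Either choice for x5 ends in contradiction.
No assignment satisfies every clause.

No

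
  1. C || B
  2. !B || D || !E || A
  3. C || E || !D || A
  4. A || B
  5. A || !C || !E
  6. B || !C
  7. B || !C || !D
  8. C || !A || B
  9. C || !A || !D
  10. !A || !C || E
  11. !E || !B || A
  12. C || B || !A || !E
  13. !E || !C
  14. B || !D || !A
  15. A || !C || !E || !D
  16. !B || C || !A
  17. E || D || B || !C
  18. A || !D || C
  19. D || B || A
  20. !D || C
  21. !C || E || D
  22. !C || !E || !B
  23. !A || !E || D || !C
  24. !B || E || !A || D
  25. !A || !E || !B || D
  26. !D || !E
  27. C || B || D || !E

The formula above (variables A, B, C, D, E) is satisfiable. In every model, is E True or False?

False

Suppose E = true.
The clause (!C) is unit, so C = false.
The clause (B) is unit, so B = true.
The clause (A) is unit, so A = true.
That conflicts with the unit clause (!A).
So every satisfying assignment has E = False.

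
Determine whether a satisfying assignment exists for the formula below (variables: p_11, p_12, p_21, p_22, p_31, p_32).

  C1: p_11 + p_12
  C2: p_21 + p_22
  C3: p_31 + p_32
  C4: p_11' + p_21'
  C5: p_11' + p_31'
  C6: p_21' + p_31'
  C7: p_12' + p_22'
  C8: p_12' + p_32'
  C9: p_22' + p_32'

Branch on p_11: set p_11 = 1.
(p_21') alone gives p_21 = 0.
(p_22) alone gives p_22 = 1.
(p_31') alone gives p_31 = 0.
(p_32) alone gives p_32 = 1.
That conflicts with the unit clause (p_32').
Undo p_11 and try p_11 = 0.
(p_12) alone gives p_12 = 1.
(p_22') alone gives p_22 = 0.
(p_21) alone gives p_21 = 1.
(p_31') alone gives p_31 = 0.
(p_32) alone gives p_32 = 1.
That conflicts with the unit clause (p_32').
Both values of p_11 lead to a conflict.
No assignment satisfies every clause.

Unsatisfiable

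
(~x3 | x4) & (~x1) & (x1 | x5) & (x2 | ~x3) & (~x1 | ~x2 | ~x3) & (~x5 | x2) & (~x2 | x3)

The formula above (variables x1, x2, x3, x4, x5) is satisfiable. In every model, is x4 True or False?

True

Suppose x4 = 0.
Unit clause (~x3) forces x3 = 0.
Unit clause (~x1) forces x1 = 0.
Unit clause (x5) forces x5 = 1.
Unit clause (x2) forces x2 = 1.
Now (~x2) is unsatisfied and unit — conflict.
So every satisfying assignment has x4 = True.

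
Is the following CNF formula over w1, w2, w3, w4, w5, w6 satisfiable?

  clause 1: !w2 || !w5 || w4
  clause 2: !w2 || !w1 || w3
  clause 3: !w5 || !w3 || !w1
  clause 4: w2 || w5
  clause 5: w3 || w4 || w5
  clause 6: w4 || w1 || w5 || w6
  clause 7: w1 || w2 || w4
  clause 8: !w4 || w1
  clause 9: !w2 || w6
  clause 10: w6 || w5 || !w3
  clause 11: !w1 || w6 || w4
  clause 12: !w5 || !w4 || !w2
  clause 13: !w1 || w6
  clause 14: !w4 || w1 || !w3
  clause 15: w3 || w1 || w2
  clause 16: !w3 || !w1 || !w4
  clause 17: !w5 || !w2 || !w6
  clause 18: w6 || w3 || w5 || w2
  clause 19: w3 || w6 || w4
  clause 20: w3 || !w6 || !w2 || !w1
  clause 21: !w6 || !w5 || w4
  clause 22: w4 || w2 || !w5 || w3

Yes, satisfiable

Try w2 = true.
From the singleton clause (w6), w6 = true.
From the singleton clause (!w5), w5 = false.
Try w1 = true.
From the singleton clause (w3), w3 = true.
From the singleton clause (!w4), w4 = false.
This assignment satisfies each clause.
A satisfying assignment: w1: true,  w2: true,  w3: true,  w4: false,  w5: false,  w6: true.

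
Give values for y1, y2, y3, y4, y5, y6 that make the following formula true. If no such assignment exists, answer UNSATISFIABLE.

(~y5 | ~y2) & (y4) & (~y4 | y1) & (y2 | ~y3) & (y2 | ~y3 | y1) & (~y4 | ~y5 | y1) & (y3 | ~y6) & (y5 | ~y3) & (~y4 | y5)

y1: 1, y2: 0, y3: 0, y4: 1, y5: 1, y6: 0

(y4) alone gives y4 = 1.
(y1) alone gives y1 = 1.
(y5) alone gives y5 = 1.
(~y2) alone gives y2 = 0.
(~y3) alone gives y3 = 0.
(~y6) alone gives y6 = 0.
Every clause now holds.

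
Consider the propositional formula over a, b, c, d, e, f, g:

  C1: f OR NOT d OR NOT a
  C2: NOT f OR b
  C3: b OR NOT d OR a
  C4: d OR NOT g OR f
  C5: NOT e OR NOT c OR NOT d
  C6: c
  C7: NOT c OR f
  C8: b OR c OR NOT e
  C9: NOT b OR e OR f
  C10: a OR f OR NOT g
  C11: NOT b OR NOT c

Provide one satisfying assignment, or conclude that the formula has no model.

(c) alone gives c = true.
(f) alone gives f = true.
(b) alone gives b = true.
But (NOT b) is also a unit clause — contradiction.

UNSATISFIABLE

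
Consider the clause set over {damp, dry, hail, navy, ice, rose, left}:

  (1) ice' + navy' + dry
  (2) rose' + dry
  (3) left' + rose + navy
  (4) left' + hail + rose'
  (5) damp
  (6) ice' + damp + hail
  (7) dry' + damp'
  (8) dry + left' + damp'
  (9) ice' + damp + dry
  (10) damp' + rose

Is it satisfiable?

Unsatisfiable

The clause (damp) is unit, so damp = 1.
The clause (dry') is unit, so dry = 0.
The clause (rose') is unit, so rose = 0.
But (rose) is also a unit clause — contradiction.
No assignment satisfies every clause.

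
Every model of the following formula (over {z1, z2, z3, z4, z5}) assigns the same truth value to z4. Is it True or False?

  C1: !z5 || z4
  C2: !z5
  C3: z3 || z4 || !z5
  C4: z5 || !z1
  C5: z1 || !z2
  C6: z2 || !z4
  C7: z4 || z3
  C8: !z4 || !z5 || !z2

Suppose z4 = true.
Unit clause (!z5) forces z5 = false.
Unit clause (!z1) forces z1 = false.
Unit clause (!z2) forces z2 = false.
That conflicts with the unit clause (z2).
So every satisfying assignment has z4 = False.

False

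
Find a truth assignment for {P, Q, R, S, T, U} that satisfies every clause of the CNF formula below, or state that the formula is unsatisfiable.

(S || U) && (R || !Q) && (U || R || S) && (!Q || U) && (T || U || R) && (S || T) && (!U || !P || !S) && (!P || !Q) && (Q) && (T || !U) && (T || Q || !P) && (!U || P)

The clause (Q) is unit, so Q = true.
The clause (R) is unit, so R = true.
The clause (U) is unit, so U = true.
The clause (!P) is unit, so P = false.
But (P) is also a unit clause — contradiction.

UNSATISFIABLE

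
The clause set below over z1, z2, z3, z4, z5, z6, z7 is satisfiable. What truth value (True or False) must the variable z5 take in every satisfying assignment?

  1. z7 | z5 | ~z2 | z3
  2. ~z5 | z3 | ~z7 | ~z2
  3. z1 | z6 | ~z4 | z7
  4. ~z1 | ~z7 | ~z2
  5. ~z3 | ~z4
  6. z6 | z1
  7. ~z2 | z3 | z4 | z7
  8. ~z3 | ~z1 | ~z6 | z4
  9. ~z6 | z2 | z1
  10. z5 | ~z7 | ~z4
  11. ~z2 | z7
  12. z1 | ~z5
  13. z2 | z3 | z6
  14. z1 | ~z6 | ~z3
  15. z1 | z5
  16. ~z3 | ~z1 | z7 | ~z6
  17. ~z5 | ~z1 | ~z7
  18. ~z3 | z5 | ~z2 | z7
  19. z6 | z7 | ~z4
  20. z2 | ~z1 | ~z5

Suppose z5 = 1.
From the singleton clause (z1), z1 = 1.
From the singleton clause (~z7), z7 = 0.
From the singleton clause (~z2), z2 = 0.
That conflicts with the unit clause (z2).
So every satisfying assignment has z5 = False.

False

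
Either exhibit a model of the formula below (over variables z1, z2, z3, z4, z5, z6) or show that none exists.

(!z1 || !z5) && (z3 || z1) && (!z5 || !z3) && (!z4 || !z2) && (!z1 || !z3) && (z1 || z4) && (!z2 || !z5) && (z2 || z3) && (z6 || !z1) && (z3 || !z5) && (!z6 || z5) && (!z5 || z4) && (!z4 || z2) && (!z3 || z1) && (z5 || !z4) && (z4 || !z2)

UNSATISFIABLE

Case z1 = false:
(z3) alone gives z3 = true.
Now (!z3) is unsatisfied and unit — conflict.
That branch fails; take z1 = true instead.
(!z5) alone gives z5 = false.
(!z3) alone gives z3 = false.
(z2) alone gives z2 = true.
(!z4) alone gives z4 = false.
Now (z4) is unsatisfied and unit — conflict.
Either choice for z1 ends in contradiction.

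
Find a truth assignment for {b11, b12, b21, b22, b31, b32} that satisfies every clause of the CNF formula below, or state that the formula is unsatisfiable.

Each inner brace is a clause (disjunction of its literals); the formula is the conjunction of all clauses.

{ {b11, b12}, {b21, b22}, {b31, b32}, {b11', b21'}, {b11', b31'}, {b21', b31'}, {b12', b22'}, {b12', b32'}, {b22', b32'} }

Try b11 = 1.
From the singleton clause (b21'), b21 = 0.
From the singleton clause (b22), b22 = 1.
From the singleton clause (b31'), b31 = 0.
From the singleton clause (b32), b32 = 1.
Now (b32') is unsatisfied and unit — conflict.
That branch fails; take b11 = 0 instead.
From the singleton clause (b12), b12 = 1.
From the singleton clause (b22'), b22 = 0.
From the singleton clause (b21), b21 = 1.
From the singleton clause (b31'), b31 = 0.
From the singleton clause (b32), b32 = 1.
Now (b32') is unsatisfied and unit — conflict.
Neither b11 = 1 nor b11 = 0 works.

UNSATISFIABLE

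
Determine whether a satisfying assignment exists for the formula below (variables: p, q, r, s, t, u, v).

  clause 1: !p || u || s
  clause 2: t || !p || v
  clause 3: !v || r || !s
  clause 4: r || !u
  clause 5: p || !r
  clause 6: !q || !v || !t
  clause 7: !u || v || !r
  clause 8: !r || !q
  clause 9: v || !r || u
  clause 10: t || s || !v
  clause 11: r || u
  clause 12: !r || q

No, unsatisfiable

Suppose r = true.
The clause (p) is unit, so p = true.
The clause (!q) is unit, so q = false.
Now (q) is unsatisfied and unit — conflict.
Backtrack on r: now try r = false.
The clause (!u) is unit, so u = false.
Now (u) is unsatisfied and unit — conflict.
Either choice for r ends in contradiction.
No assignment satisfies every clause.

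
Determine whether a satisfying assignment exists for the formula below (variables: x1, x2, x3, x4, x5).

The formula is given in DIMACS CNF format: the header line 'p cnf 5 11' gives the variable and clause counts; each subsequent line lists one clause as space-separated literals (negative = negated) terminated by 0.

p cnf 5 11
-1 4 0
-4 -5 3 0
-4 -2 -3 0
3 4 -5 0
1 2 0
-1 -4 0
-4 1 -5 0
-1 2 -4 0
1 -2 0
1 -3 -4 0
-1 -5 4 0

Branch on x1: set x1 = False.
From the singleton clause (x2), x2 = True.
But (¬x2) is also a unit clause — contradiction.
Backtrack on x1: now try x1 = True.
From the singleton clause (x4), x4 = True.
But (¬x4) is also a unit clause — contradiction.
Either choice for x1 ends in contradiction.
No assignment satisfies every clause.

No, unsatisfiable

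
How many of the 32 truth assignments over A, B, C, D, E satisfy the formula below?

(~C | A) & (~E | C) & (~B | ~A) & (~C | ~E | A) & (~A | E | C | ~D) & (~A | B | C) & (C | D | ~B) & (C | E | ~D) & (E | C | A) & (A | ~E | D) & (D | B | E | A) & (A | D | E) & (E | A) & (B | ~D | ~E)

There are 2^5 = 32 truth assignments over (A, B, C, D, E).
Split on E. With E = 1, the clauses containing E are satisfied and ~E drops from the rest; 1 of the 2^4 = 16 assignments to the other variables satisfy what remains.
With E = 0, by the same count on the reduced clause set, 2 assignments work.
(One model: A=T, B=F, C=T, D=F, E=F.)
Total: 1 + 2 = 3.

3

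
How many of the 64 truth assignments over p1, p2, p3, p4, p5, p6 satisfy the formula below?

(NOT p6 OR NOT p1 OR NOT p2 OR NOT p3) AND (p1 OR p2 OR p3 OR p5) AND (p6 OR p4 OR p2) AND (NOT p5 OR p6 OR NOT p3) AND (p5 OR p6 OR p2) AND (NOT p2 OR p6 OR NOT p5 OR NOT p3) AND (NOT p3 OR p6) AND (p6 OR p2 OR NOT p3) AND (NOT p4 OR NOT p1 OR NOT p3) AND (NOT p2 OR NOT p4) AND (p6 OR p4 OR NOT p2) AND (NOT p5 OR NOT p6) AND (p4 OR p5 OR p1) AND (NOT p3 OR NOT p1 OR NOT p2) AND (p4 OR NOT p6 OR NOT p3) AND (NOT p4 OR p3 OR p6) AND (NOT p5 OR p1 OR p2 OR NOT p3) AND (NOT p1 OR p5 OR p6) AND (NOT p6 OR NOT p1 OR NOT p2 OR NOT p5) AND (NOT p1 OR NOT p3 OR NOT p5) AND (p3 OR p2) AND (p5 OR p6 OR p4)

There are 2^6 = 64 truth assignments over (p1, p2, p3, p4, p5, p6).
Split on p2. With p2 = true, the clauses containing p2 are satisfied and NOT p2 drops from the rest; 1 of the 2^5 = 32 assignments to the other variables satisfy what remains.
With p2 = false, by the same count on the reduced clause set, 1 assignment works.
Total: 1 + 1 = 2.

2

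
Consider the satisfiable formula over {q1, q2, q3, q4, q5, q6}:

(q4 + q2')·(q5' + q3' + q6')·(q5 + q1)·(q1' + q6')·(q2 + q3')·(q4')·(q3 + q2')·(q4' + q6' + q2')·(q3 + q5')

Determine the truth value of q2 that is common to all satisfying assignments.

False

Suppose q2 = 1.
(q4) alone gives q4 = 1.
Now (q4') is unsatisfied and unit — conflict.
So every satisfying assignment has q2 = False.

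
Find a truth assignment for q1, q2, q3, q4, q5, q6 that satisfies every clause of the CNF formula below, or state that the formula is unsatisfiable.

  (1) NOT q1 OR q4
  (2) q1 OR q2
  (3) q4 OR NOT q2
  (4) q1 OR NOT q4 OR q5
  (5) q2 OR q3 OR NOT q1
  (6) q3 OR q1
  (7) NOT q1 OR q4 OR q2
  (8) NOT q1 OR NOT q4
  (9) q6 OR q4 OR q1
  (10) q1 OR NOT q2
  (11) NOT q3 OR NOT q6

Branch on q1: set q1 = false.
(q2) alone gives q2 = true.
That conflicts with the unit clause (NOT q2).
Backtrack on q1: now try q1 = true.
(q4) alone gives q4 = true.
That conflicts with the unit clause (NOT q4).
Both values of q1 lead to a conflict.

UNSATISFIABLE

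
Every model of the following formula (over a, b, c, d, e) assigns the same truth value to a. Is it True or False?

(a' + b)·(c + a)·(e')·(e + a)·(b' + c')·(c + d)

Suppose a = 0.
The clause (c) is unit, so c = 1.
The clause (e') is unit, so e = 0.
That conflicts with the unit clause (e).
So every satisfying assignment has a = True.

True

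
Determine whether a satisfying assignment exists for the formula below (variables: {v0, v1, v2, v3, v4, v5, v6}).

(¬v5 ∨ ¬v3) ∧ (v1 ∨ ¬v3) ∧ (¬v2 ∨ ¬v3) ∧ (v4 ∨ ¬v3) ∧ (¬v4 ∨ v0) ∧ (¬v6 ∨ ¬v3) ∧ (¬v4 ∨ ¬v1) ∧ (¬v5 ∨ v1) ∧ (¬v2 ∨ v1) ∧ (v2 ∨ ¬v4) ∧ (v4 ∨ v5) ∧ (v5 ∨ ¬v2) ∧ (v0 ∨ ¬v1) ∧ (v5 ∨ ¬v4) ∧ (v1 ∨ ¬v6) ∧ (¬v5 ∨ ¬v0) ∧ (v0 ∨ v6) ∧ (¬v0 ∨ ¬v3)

No

Try v5 = False.
Unit clause (v4) forces v4 = True.
But (¬v4) is also a unit clause — contradiction.
Backtrack on v5: now try v5 = True.
Unit clause (¬v3) forces v3 = False.
Unit clause (v1) forces v1 = True.
Unit clause (¬v4) forces v4 = False.
Unit clause (v0) forces v0 = True.
But (¬v0) is also a unit clause — contradiction.
Neither v5 = True nor v5 = False works.
No assignment satisfies every clause.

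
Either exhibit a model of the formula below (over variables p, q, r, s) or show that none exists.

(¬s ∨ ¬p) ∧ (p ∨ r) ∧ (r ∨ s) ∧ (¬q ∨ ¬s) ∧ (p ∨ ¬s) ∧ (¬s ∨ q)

p=False; q=False; r=True; s=False

Case s = False:
From the singleton clause (r), r = True.
All clauses hold; p, q can take either value.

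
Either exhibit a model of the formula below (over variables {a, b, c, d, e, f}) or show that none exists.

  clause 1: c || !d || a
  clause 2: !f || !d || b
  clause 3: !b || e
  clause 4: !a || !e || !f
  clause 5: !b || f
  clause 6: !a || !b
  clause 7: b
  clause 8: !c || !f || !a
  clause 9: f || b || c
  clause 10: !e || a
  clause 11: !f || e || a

UNSATISFIABLE

From the singleton clause (b), b = true.
From the singleton clause (e), e = true.
From the singleton clause (f), f = true.
From the singleton clause (!a), a = false.
But (a) is also a unit clause — contradiction.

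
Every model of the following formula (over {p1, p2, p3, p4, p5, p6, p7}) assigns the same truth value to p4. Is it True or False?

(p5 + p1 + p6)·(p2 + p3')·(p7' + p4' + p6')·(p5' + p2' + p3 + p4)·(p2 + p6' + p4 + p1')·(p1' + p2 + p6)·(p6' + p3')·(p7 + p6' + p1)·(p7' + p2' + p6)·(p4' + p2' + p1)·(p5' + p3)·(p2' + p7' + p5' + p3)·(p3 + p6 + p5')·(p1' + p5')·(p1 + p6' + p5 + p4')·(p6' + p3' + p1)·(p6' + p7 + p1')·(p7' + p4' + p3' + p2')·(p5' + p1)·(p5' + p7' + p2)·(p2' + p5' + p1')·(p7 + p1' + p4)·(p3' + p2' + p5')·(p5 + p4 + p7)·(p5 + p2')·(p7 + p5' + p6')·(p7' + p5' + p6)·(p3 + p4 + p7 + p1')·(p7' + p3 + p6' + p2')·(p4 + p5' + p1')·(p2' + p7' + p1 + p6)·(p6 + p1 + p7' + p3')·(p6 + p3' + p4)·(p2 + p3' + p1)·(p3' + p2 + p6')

False

Suppose p4 = 1.
Branch on p2: set p2 = 1.
Unit clause (p1) forces p1 = 1.
Unit clause (p5') forces p5 = 0.
That conflicts with the unit clause (p5).
Undo p2 and try p2 = 0.
Unit clause (p3') forces p3 = 0.
Unit clause (p5') forces p5 = 0.
Branch on p1: set p1 = 1.
Unit clause (p6) forces p6 = 1.
Unit clause (p7') forces p7 = 0.
That conflicts with the unit clause (p7).
Undo p1 and try p1 = 0.
Unit clause (p6) forces p6 = 1.
That conflicts with the unit clause (p6').
Either choice for p1 ends in contradiction.
Either choice for p2 ends in contradiction.
So every satisfying assignment has p4 = False.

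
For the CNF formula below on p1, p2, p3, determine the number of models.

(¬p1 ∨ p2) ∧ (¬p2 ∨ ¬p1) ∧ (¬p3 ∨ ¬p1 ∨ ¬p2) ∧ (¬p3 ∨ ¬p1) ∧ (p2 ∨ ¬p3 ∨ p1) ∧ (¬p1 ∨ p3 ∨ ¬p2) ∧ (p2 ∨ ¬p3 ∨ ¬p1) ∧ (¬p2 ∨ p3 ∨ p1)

2

There are 2^3 = 8 truth assignments over (p1, p2, p3).
Split on p1. With p1 = True, the clauses containing p1 are satisfied and ¬p1 drops from the rest; 0 of the 2^2 = 4 assignments to the other variables satisfy what remains.
With p1 = False, by the same count on the reduced clause set, 2 assignments work.
(One model: p1=F, p2=F, p3=F.)
Total: 0 + 2 = 2.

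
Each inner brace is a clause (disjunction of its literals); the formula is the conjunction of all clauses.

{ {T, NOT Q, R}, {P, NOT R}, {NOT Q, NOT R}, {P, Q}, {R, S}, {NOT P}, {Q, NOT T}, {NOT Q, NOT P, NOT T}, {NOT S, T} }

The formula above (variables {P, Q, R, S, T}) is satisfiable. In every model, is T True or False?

True

Suppose T = false.
The clause (NOT P) is unit, so P = false.
The clause (NOT R) is unit, so R = false.
The clause (NOT Q) is unit, so Q = false.
That conflicts with the unit clause (Q).
So every satisfying assignment has T = True.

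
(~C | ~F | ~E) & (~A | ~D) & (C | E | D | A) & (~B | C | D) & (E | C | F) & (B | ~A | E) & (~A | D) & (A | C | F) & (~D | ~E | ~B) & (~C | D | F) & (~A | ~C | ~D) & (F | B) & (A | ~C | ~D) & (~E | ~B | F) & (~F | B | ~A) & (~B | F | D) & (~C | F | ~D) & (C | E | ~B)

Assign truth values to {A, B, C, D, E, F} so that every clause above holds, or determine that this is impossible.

Branch on A: set A = 0.
Branch on C: set C = 1.
Unit clause (~D) forces D = 0.
Unit clause (F) forces F = 1.
Unit clause (~E) forces E = 0.
No clause remains; B is free.

A=0, B=0, C=1, D=0, E=0, F=1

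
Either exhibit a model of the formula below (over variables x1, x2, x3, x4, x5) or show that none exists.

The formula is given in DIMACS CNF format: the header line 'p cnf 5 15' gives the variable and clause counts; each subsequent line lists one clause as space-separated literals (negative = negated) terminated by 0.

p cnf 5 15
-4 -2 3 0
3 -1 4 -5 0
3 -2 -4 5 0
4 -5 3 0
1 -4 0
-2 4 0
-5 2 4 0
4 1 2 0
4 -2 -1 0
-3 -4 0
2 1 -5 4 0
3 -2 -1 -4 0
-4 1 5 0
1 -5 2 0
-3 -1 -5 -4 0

Case x1 = True:
Case x2 = False:
Case x5 = True:
Unit clause (x4) forces x4 = True.
Unit clause (¬x3) forces x3 = False.
All clauses are satisfied.

x1=True; x2=False; x3=False; x4=True; x5=True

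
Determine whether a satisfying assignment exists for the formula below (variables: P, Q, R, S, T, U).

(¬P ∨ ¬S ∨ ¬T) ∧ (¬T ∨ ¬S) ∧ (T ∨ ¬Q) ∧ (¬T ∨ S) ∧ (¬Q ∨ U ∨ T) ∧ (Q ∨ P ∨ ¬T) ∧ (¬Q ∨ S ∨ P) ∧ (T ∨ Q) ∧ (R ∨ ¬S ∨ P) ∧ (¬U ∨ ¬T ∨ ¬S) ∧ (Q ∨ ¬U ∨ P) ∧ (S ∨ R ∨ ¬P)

Try T = False.
(¬Q) alone gives Q = False.
But (Q) is also a unit clause — contradiction.
Undo T and try T = True.
(¬S) alone gives S = False.
But (S) is also a unit clause — contradiction.
Both values of T lead to a conflict.
No assignment satisfies every clause.

Unsatisfiable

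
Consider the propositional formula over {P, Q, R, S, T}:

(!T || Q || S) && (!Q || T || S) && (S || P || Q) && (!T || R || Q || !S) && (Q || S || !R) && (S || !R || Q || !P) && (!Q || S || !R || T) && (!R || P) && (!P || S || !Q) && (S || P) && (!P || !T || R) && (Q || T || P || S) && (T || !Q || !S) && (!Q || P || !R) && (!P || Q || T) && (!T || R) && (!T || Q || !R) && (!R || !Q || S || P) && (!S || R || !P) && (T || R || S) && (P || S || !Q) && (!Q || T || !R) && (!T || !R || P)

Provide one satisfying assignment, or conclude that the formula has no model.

Case R = false:
The clause (!T) is unit, so T = false.
The clause (S) is unit, so S = true.
The clause (!Q) is unit, so Q = false.
The clause (!P) is unit, so P = false.
All clauses are satisfied.

P: false,  Q: false,  R: false,  S: true,  T: false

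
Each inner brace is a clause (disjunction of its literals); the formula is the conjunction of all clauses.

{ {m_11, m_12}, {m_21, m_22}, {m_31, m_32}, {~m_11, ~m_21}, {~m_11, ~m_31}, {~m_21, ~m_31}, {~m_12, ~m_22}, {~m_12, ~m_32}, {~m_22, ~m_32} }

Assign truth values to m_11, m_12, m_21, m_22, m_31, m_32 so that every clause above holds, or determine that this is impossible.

Try m_11 = 1.
The clause (~m_21) is unit, so m_21 = 0.
The clause (m_22) is unit, so m_22 = 1.
The clause (~m_31) is unit, so m_31 = 0.
The clause (m_32) is unit, so m_32 = 1.
Now (~m_32) is unsatisfied and unit — conflict.
Backtrack on m_11: now try m_11 = 0.
The clause (m_12) is unit, so m_12 = 1.
The clause (~m_22) is unit, so m_22 = 0.
The clause (m_21) is unit, so m_21 = 1.
The clause (~m_31) is unit, so m_31 = 0.
The clause (m_32) is unit, so m_32 = 1.
Now (~m_32) is unsatisfied and unit — conflict.
Either choice for m_11 ends in contradiction.

UNSATISFIABLE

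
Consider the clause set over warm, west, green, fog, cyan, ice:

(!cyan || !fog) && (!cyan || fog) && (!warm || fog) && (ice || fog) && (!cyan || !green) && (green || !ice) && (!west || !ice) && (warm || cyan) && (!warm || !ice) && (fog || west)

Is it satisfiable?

Case cyan = false:
The clause (warm) is unit, so warm = true.
The clause (fog) is unit, so fog = true.
The clause (!ice) is unit, so ice = false.
No clause remains; west, green are free.
A satisfying assignment: warm: true; west: false; green: true; fog: true; cyan: false; ice: false.

Yes, satisfiable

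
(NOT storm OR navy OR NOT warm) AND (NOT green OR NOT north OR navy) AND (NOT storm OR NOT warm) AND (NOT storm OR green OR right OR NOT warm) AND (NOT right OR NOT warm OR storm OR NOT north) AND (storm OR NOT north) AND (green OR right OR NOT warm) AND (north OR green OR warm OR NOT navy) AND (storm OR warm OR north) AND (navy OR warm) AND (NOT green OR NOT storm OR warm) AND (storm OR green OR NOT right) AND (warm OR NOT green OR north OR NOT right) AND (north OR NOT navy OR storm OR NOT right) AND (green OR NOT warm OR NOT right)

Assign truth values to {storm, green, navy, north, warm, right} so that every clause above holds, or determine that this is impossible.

Suppose storm = false.
(NOT north) alone gives north = false.
(warm) alone gives warm = true.
Suppose green = true.
Suppose navy = false.
All clauses hold; right can take either value.

storm ↦ false; green ↦ true; navy ↦ false; north ↦ false; warm ↦ true; right ↦ true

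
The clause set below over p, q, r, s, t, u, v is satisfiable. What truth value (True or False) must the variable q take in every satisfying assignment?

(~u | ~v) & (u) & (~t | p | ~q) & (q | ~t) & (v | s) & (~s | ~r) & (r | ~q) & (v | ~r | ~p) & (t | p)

Suppose q = 1.
From the singleton clause (u), u = 1.
From the singleton clause (~v), v = 0.
From the singleton clause (s), s = 1.
From the singleton clause (~r), r = 0.
That conflicts with the unit clause (r).
So every satisfying assignment has q = False.

False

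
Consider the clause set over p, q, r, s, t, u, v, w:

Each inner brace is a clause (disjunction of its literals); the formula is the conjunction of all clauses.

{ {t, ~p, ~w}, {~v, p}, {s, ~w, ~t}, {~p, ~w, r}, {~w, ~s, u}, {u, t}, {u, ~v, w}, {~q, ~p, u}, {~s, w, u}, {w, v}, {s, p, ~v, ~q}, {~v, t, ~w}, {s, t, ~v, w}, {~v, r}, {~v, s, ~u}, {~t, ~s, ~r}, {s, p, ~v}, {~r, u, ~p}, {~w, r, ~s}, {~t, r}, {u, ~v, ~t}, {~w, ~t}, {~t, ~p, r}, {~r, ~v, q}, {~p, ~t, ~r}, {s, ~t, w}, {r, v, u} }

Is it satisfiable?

Satisfiable

Suppose v = 0.
The clause (w) is unit, so w = 1.
The clause (~t) is unit, so t = 0.
The clause (~p) is unit, so p = 0.
The clause (u) is unit, so u = 1.
Suppose r = 1.
No clause remains; q, s are free.
A satisfying assignment: p ↦ 0, q ↦ 0, r ↦ 1, s ↦ 1, t ↦ 0, u ↦ 1, v ↦ 0, w ↦ 1.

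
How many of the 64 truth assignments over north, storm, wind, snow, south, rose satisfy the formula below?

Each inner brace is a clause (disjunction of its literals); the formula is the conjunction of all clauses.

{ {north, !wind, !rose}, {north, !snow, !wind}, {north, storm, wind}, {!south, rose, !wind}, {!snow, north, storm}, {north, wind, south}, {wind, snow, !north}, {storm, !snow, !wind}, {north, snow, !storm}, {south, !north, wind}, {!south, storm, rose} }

15

There are 2^6 = 64 truth assignments over (north, storm, wind, snow, south, rose).
Split on north. With north = true, the clauses containing north are satisfied and !north drops from the rest; 12 of the 2^5 = 32 assignments to the other variables satisfy what remains.
With north = false, by the same count on the reduced clause set, 3 assignments work.
(One model: north=F, storm=F, wind=T, snow=F, south=F, rose=F.)
Total: 12 + 3 = 15.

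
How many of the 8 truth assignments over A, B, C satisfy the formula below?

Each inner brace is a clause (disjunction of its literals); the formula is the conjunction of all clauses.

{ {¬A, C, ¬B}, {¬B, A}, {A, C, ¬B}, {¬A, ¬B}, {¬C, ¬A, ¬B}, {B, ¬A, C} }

3

There are 2^3 = 8 truth assignments over (A, B, C).
Split on A. With A = True, the clauses containing A are satisfied and ¬A drops from the rest; 1 of the 2^2 = 4 assignments to the other variables satisfy what remains.
With A = False, by the same count on the reduced clause set, 2 assignments work.
(One model: A=F, B=F, C=F.)
Total: 1 + 2 = 3.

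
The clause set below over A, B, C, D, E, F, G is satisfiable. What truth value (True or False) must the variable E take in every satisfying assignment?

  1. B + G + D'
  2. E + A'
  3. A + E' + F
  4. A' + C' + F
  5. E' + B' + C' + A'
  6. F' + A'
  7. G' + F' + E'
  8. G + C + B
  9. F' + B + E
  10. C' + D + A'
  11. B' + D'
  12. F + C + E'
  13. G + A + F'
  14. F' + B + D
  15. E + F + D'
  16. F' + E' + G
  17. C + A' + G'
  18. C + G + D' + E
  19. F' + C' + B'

False

Suppose E = 1.
Case A = 1:
(F') alone gives F = 0.
(C') alone gives C = 0.
But (C) is also a unit clause — contradiction.
Backtrack on A: now try A = 0.
(F) alone gives F = 1.
(G') alone gives G = 0.
But (G) is also a unit clause — contradiction.
Either choice for A ends in contradiction.
So every satisfying assignment has E = False.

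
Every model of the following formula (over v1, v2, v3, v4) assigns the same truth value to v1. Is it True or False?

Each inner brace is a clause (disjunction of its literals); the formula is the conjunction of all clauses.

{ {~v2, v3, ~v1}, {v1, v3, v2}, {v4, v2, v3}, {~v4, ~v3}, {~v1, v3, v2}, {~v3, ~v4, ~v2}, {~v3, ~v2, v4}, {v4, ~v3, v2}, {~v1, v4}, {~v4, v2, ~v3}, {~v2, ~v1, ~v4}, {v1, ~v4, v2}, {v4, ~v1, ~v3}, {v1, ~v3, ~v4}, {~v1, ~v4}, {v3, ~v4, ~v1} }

False

Suppose v1 = 1.
(v4) alone gives v4 = 1.
That conflicts with the unit clause (~v4).
So every satisfying assignment has v1 = False.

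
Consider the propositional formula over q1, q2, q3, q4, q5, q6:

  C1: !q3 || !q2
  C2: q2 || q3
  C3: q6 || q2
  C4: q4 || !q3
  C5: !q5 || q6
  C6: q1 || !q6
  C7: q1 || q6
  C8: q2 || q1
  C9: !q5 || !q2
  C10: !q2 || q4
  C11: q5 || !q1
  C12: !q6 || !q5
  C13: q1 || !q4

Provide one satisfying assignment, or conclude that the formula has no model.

Branch on q3: set q3 = false.
From the singleton clause (q2), q2 = true.
From the singleton clause (!q5), q5 = false.
From the singleton clause (q4), q4 = true.
From the singleton clause (!q1), q1 = false.
But (q1) is also a unit clause — contradiction.
Backtrack on q3: now try q3 = true.
From the singleton clause (!q2), q2 = false.
From the singleton clause (q6), q6 = true.
From the singleton clause (q4), q4 = true.
From the singleton clause (q1), q1 = true.
From the singleton clause (q5), q5 = true.
But (!q5) is also a unit clause — contradiction.
Either choice for q3 ends in contradiction.

UNSATISFIABLE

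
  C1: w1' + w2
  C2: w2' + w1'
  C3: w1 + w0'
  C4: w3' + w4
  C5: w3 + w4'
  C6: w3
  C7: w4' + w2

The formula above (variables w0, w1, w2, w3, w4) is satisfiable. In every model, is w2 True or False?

True

Suppose w2 = 0.
The clause (w1') is unit, so w1 = 0.
The clause (w0') is unit, so w0 = 0.
The clause (w3) is unit, so w3 = 1.
The clause (w4) is unit, so w4 = 1.
But (w4') is also a unit clause — contradiction.
So every satisfying assignment has w2 = True.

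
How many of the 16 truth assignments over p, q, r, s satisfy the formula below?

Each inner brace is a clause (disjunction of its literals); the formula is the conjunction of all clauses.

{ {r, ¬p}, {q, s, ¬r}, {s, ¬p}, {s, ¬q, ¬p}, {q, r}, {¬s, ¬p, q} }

There are 2^4 = 16 truth assignments over (p, q, r, s).
Split on s. With s = True, the clauses containing s are satisfied and ¬s drops from the rest; 4 of the 2^3 = 8 assignments to the other variables satisfy what remains.
With s = False, by the same count on the reduced clause set, 2 assignments work.
Total: 4 + 2 = 6.

6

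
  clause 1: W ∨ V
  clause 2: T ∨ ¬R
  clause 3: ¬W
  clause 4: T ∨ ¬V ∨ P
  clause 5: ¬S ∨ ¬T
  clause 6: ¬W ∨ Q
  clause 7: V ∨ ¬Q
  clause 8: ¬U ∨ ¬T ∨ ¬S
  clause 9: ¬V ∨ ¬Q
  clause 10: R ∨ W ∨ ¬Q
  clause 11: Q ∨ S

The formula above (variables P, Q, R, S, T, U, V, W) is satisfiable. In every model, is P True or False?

True

Suppose P = False.
From the singleton clause (¬W), W = False.
From the singleton clause (V), V = True.
From the singleton clause (T), T = True.
From the singleton clause (¬S), S = False.
From the singleton clause (¬Q), Q = False.
Now (Q) is unsatisfied and unit — conflict.
So every satisfying assignment has P = True.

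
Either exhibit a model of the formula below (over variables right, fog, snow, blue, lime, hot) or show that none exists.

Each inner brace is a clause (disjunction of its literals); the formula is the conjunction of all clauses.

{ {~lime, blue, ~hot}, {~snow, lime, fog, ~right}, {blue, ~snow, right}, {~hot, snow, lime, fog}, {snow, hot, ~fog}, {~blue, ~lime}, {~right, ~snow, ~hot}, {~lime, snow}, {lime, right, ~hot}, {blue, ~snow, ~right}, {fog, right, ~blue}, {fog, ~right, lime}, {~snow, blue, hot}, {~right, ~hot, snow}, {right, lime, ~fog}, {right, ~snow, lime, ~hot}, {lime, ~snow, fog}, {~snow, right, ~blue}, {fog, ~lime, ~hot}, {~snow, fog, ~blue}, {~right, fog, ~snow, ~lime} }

right: 1; fog: 1; snow: 1; blue: 1; lime: 0; hot: 0

Branch on blue: set blue = 1.
The clause (~lime) is unit, so lime = 0.
Branch on right: set right = 1.
The clause (fog) is unit, so fog = 1.
Branch on snow: set snow = 1.
The clause (~hot) is unit, so hot = 0.
All clauses are satisfied.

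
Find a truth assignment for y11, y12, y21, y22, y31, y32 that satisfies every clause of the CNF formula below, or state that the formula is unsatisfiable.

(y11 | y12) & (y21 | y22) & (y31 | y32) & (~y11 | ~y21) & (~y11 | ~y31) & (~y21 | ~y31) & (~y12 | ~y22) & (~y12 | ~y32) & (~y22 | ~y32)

Try y11 = 1.
The clause (~y21) is unit, so y21 = 0.
The clause (y22) is unit, so y22 = 1.
The clause (~y31) is unit, so y31 = 0.
The clause (y32) is unit, so y32 = 1.
But (~y32) is also a unit clause — contradiction.
That branch fails; take y11 = 0 instead.
The clause (y12) is unit, so y12 = 1.
The clause (~y22) is unit, so y22 = 0.
The clause (y21) is unit, so y21 = 1.
The clause (~y31) is unit, so y31 = 0.
The clause (y32) is unit, so y32 = 1.
But (~y32) is also a unit clause — contradiction.
Both values of y11 lead to a conflict.

UNSATISFIABLE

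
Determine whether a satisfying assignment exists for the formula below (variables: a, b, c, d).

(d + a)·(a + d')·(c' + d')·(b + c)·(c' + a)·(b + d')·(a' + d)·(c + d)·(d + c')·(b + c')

Branch on d: set d = 1.
From the singleton clause (a), a = 1.
From the singleton clause (c'), c = 0.
From the singleton clause (b), b = 1.
All clauses are satisfied.
A satisfying assignment: a ↦ 1; b ↦ 1; c ↦ 0; d ↦ 1.

Satisfiable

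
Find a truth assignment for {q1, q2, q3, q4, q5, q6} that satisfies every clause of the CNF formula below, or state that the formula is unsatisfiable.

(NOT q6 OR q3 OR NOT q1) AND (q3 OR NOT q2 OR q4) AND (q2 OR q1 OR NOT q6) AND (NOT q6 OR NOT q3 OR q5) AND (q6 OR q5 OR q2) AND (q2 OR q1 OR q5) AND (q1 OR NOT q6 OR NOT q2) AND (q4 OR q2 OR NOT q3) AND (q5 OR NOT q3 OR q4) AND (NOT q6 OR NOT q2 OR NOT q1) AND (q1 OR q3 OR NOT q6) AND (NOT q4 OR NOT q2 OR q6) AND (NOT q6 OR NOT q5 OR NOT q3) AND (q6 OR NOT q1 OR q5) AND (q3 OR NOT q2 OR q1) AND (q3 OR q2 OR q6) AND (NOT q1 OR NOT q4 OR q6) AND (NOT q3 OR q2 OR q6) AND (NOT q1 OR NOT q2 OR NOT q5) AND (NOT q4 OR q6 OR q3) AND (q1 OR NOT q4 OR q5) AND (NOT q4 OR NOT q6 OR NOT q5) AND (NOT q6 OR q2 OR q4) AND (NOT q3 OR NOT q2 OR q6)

UNSATISFIABLE

Try q6 = false.
Try q5 = true.
Try q4 = false.
Try q3 = true.
From the singleton clause (q2), q2 = true.
Now (NOT q2) is unsatisfied and unit — conflict.
Backtrack on q3: now try q3 = false.
From the singleton clause (NOT q2), q2 = false.
Now (q2) is unsatisfied and unit — conflict.
Either choice for q3 ends in contradiction.
Backtrack on q4: now try q4 = true.
From the singleton clause (NOT q2), q2 = false.
From the singleton clause (q3), q3 = true.
Now (NOT q3) is unsatisfied and unit — conflict.
Either choice for q4 ends in contradiction.
Backtrack on q5: now try q5 = false.
From the singleton clause (q2), q2 = true.
From the singleton clause (NOT q4), q4 = false.
From the singleton clause (q3), q3 = true.
Now (NOT q3) is unsatisfied and unit — conflict.
Either choice for q5 ends in contradiction.
Backtrack on q6: now try q6 = true.
Try q3 = true.
From the singleton clause (q5), q5 = true.
Now (NOT q5) is unsatisfied and unit — conflict.
Backtrack on q3: now try q3 = false.
From the singleton clause (NOT q1), q1 = false.
Now (q1) is unsatisfied and unit — conflict.
Either choice for q3 ends in contradiction.
Either choice for q6 ends in contradiction.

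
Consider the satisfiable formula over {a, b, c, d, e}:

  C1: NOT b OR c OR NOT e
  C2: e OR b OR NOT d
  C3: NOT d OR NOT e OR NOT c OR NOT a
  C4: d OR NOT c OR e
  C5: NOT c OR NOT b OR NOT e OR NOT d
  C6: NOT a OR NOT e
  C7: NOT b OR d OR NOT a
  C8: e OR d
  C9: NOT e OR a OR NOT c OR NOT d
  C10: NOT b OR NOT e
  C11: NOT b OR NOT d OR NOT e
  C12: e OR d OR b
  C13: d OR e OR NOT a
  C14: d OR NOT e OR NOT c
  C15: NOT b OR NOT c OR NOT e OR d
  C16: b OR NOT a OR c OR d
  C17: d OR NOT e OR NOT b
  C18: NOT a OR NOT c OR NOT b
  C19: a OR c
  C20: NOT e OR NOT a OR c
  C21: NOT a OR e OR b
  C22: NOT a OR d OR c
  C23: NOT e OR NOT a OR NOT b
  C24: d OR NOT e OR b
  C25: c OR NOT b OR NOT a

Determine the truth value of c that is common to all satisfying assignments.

Suppose c = false.
(a) alone gives a = true.
(NOT e) alone gives e = false.
(d) alone gives d = true.
(b) alone gives b = true.
But (NOT b) is also a unit clause — contradiction.
So every satisfying assignment has c = True.

True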